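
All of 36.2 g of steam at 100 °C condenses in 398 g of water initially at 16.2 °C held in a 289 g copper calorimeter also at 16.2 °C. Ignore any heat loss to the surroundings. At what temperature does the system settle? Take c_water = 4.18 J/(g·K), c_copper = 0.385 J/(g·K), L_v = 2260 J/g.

T_f ≈ 65.3 °C

Sum of m c ΔT and latent-heat terms is zero:
condense steam: −36.2×2260 = −81812
  condensed water 100 °C→T: 151.32(T − 100)
  original water: 1663.6(T − 16.2)
  cup: 111.27(T − 16.2)
1926.2 T = 81812 + 15132 + 28753 = 125697
T ≈ 65.26 °C — below 100 °C, confirming all the steam condensed.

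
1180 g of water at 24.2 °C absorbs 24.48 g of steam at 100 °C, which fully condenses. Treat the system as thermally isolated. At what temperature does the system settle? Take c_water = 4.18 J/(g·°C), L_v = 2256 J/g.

T_f ≈ 36.7 °C

Net heat exchanged in the isolated system is zero:
latent heat released on condensation: 24.48·2256 = 55227; condensed water 100 °C→T: 102.33(T − 100); original water: 4932.4(T − 24.2)
5034.7 T = 55227 + 10233 + 119364 = 184824
T ≈ 36.71 °C — below 100 °C, confirming all the steam condensed.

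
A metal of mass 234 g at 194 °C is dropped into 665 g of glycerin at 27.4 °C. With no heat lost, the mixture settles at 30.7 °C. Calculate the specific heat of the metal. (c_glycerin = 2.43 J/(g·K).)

Conservation of energy gives ΣQ = 0:
234×c×(30.7 − 194) + 665×2.43×(30.7 − 27.4) = 0
-38212 c = -5332.6
c = -5332.6/-38212 ≈ 0.1396 J/(g·K)

c ≈ 0.14 J/(g·K)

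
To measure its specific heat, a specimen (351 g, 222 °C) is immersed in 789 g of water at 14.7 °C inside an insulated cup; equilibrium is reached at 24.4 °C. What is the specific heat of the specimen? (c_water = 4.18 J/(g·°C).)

Net heat exchanged in the isolated system is zero:
351×c×(24.4 − 222) + 789×4.18×(24.4 − 14.7) = 0
-69358 c = -31991
c = -31991/-69358 ≈ 0.4612 J/(g·°C)

c ≈ 0.461 J/(g·°C)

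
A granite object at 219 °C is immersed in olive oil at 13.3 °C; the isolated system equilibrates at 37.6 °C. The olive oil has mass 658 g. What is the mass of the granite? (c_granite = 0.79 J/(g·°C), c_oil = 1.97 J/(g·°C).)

m ≈ 220 g

Net heat exchanged in the isolated system is zero:
m×0.79×(37.6 − 219) + 658×1.97×(37.6 − 13.3) = 0
-143.31 m = -31499
m = -31499/-143.31 ≈ 219.8 g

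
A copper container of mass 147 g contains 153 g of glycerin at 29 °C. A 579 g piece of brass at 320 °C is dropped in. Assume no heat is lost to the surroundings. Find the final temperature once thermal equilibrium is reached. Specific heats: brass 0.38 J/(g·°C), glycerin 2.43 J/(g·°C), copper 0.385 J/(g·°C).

T_f ≈ 127.7 °C

Net heat exchanged in the isolated system is zero:
579*0.38*(T − 320) + 153*2.43*(T − 29) + 147*0.385*(T − 29) = 0
648.4 T = 82830
T = 82830/648.4 ≈ 127.74 °C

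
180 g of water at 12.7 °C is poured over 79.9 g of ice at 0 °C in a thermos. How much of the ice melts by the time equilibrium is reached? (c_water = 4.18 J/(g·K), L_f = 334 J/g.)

m_melted ≈ 28.6 g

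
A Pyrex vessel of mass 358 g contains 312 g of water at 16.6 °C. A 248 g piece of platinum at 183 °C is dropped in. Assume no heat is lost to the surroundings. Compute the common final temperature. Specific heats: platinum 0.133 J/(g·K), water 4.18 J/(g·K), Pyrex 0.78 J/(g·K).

T_f ≈ 20.0 °C

Taking heat into each body as positive, Σ m c ΔT = 0:
248*0.133*(T − 183) + 312*4.18*(T − 16.6) + 358*0.78*(T − 16.6) = 0
32.98(T − 183) + 1304.2(T − 16.6) + 279.24(T − 16.6) = 0
(32.98 + 1304.2 + 279.24) T = 32.98*183 + 1304.2*16.6 + 279.24*16.6
T = 32321/1616.4 ≈ 20.00 °C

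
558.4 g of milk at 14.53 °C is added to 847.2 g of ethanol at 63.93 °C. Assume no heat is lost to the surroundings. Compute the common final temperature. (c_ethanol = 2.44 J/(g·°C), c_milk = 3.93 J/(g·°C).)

T_f ≈ 38.5 °C

Heat lost by the ethanol equals heat gained by the milk:
847.2·2.44·(63.93 − T) = 558.4·3.93·(T − 14.53)
2067.2(63.93 − T) = 2194.5(T − 14.53)
4261.7 T = 164040  ⇒  T ≈ 38.49 °C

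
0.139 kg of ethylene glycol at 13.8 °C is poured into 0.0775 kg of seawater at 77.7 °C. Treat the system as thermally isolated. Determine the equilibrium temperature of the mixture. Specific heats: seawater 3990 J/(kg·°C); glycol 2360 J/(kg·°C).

T_f ≈ 44.8 °C

T_f = Σ m_i c_i T_i / Σ m_i c_i:
T_f = (309.23·77.7 + 328.04·13.8) / (309.23 + 328.04)
    = 28554 / 637.27 ≈ 44.81 °C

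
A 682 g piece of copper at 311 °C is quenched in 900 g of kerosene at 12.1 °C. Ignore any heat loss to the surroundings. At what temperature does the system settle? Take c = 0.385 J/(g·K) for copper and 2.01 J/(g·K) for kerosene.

T_f = Σ m_i c_i T_i / Σ m_i c_i:
T_f = (262.57*311 + 1809*12.1) / (262.57 + 1809)
    = 103548 / 2071.6 ≈ 49.99 °C

T_f ≈ 50.0 °C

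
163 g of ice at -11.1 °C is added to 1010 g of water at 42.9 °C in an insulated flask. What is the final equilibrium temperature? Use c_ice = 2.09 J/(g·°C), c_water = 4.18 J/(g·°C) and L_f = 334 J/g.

Taking heat into each body as positive, Σ m c ΔT = 0:
warm ice to 0 °C: 163×2.09×(0 − (-11.1)) = 3781.4; latent heat to melt: 163×334 = 54442; warm the meltwater: 681.34 T; water: 4221.8(T − 42.9)
4903.1 T = 181115 − 58223 = 122892
T ≈ 25.06 °C — above 0 °C, consistent with complete melting.

T_f ≈ 25.1 °C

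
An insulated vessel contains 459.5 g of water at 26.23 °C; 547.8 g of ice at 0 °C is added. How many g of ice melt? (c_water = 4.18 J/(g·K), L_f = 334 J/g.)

m_melted ≈ 151 g

Cooling the water to 0 °C releases 459.5·4.18·26.23 = 50380 J.
Fully melting the ice requires m_ice L_f = 547.8·334 = 182965 J.
That's not enough to melt it all — equilibrium is at 0 °C with ice remaining.
Mass melted = 50380/334 ≈ 150.8 g.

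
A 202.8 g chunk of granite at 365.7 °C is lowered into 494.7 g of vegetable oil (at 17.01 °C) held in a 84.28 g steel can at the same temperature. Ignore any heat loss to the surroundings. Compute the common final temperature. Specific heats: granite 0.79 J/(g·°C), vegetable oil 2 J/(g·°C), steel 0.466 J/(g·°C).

T_f ≈ 64.0 °C

Let T be the final temperature. ΣQ_i = 0:
202.8·0.79·(T − 365.7) + 494.7·2·(T − 17.01) + 84.28·0.466·(T − 17.01) = 0
(160.21 + 989.4 + 39.27) T = 160.21·365.7 + 989.4·17.01 + 39.27·17.01
T ≈ 64.00 °C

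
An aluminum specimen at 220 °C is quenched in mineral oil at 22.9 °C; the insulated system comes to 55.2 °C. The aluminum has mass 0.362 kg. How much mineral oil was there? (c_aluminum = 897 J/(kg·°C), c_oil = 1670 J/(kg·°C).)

m ≈ 0.992 kg

Net heat exchanged in the isolated system is zero:
0.362×897×(55.2 − 220) + m×1670×(55.2 − 22.9) = 0
53941 m = 53513
m = 53513/53941 ≈ 0.9921 kg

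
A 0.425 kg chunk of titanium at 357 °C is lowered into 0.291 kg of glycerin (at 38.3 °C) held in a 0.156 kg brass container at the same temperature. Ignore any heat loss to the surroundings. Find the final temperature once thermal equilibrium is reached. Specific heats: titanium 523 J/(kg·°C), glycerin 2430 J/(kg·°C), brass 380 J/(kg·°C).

T_f ≈ 109.9 °C

T_f is the heat-capacity-weighted average of the initial temperatures:
T_f = (222.28*357 + 707.13*38.3 + 59.28*38.3) / (222.28 + 707.13 + 59.28)
    = 108706 / 988.68 ≈ 109.95 °C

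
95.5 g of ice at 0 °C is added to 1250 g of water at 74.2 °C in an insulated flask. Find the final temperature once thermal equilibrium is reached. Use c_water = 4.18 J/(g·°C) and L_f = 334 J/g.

T_f ≈ 63.3 °C

Heat gained plus heat lost sum to zero:
melt ice: 95.5×334 = 31897; meltwater 0→T: 95.5×4.18×T = 399.19 T; water cools: 1250×4.18×(T − 74.2) = 5225(T − 74.2)
5624.2 T = 387695 − 31897 = 355798
T ≈ 63.26 °C (positive, so assuming full melt was valid).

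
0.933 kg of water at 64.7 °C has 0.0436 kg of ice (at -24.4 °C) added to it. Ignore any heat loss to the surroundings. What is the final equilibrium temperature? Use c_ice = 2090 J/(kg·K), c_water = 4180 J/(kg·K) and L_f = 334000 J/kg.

Net heat exchanged in the isolated system is zero:
warm ice to 0 °C: 0.0436·2090·(0 − (-24.4)) = 2223.4; melt ice: 0.0436·334000 = 14562; meltwater 0→T: 0.0436·4180·T = 182.25 T; water cools: 0.933·4180·(T − 64.7) = 3899.9(T − 64.7)
4082.2 T = 252326 − 16786 = 235540
T ≈ 57.70 °C. Since T > 0 °C, the all-ice-melts assumption holds.

T_f ≈ 57.7 °C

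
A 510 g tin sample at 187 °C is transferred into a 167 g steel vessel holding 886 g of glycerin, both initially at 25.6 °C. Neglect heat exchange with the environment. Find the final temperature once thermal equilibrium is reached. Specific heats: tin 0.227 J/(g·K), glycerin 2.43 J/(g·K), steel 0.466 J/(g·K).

T_f ≈ 33.6 °C

Energy conservation, ΣQ = 0:
510·0.227·(T − 187) + 886·2.43·(T − 25.6) + 167·0.466·(T − 25.6) = 0
115.77(T − 187) + 2153(T − 25.6) + 77.82(T − 25.6) = 0
2346.6 T = 78758
T = 78758 / 2346.6 = 33.6 °C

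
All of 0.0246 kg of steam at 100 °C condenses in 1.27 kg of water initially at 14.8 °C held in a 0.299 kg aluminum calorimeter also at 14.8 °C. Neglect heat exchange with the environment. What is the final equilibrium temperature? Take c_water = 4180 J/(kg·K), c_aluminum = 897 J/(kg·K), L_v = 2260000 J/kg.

T_f ≈ 26.1 °C

Let T be the final temperature. ΣQ_i = 0:
condense steam: −0.0246·2260000 = −55596
  condensate cools 100→T: 0.0246·4180·(T − 100) = 102.83(T − 100)
  water warms: 1.27·4180·(T − 14.8) = 5308.6(T − 14.8)
  aluminum cup: 0.299·897·(T − 14.8) = 268.2(T − 14.8)
5679.6 T = 55596 + 10283 + 82537 = 148415
T ≈ 26.13 °C, under the boiling point, so the assumption holds.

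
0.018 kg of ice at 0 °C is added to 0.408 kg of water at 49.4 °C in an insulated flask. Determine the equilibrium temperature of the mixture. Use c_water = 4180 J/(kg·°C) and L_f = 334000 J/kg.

Heat gained plus heat lost sum to zero:
latent heat to melt: 0.018×334000 = 6012
  warm the meltwater: 75.24 T
  water cools: 0.408×4180×(T − 49.4) = 1705.4(T − 49.4)
1780.7 T = 84249 − 6012 = 78237
T ≈ 43.94 °C (positive, so assuming full melt was valid).

T_f ≈ 43.9 °C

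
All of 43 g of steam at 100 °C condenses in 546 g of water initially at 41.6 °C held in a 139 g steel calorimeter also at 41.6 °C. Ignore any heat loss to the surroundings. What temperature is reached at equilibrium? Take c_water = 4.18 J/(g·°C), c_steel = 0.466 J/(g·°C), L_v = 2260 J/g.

T_f ≈ 84.2 °C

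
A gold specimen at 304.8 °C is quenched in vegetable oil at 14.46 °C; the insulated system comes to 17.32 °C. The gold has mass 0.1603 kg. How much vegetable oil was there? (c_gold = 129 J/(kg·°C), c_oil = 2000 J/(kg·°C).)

m ≈ 1.04 kg

Conservation of energy gives ΣQ = 0:
0.1603×129×(17.32 − 304.8) + m×2000×(17.32 − 14.46) = 0
5720 m = 5944.7
m = 5944.7/5720 ≈ 1.039 kg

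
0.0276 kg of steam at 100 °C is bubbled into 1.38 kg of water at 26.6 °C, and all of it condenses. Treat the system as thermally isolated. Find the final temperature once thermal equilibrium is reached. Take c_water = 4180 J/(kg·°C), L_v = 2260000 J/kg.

Conservation of energy gives ΣQ = 0:
condense steam: −0.0276·2260000 = −62376
  condensed water 100 °C→T: 115.37(T − 100)
  water warms: 1.38·4180·(T − 26.6) = 5768.4(T − 26.6)
5883.8 T = 62376 + 11537 + 153439 = 227352
T ≈ 38.64 °C (< 100 °C, so full condensation is consistent).

T_f ≈ 38.6 °C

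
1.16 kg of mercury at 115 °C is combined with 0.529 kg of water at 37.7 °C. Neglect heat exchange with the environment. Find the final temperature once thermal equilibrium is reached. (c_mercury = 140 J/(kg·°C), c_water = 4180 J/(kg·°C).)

Heat lost by the mercury equals heat gained by the water:
1.16·140·(115 − T) = 0.529·4180·(T − 37.7)
162.4(115 − T) = 2211.2(T − 37.7)
2373.6 T = 102039  ⇒  T ≈ 42.99 °C

T_f ≈ 43.0 °C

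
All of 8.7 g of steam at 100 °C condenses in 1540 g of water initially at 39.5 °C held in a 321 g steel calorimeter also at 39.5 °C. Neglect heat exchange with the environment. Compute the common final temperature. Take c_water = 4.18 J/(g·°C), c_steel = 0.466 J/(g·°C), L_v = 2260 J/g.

T_f ≈ 42.8 °C

Energy conservation, ΣQ = 0:
condense steam: −8.7·2260 = −19662
  condensate cools 100→T: 8.7·4.18·(T − 100) = 36.37(T − 100)
  water warms: 1540·4.18·(T − 39.5) = 6437.2(T − 39.5)
  cup: 149.59(T − 39.5)
6623.2 T = 19662 + 3636.6 + 260178 = 283477
T ≈ 42.80 °C, under the boiling point, so the assumption holds.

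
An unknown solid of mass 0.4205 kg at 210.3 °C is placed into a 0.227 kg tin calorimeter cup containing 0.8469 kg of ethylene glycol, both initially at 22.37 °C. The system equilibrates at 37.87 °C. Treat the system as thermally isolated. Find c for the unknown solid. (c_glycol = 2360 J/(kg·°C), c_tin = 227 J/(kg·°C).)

c ≈ 438 J/(kg·°C)

Energy conservation, ΣQ = 0:
0.4205×c×(37.87 − 210.3) + 0.8469×2360×(37.87 − 22.37) + 0.227×227×(37.87 − 22.37) = 0
-72.51 c = -31778
c = -31778/-72.51 ≈ 438.3 J/(kg·°C)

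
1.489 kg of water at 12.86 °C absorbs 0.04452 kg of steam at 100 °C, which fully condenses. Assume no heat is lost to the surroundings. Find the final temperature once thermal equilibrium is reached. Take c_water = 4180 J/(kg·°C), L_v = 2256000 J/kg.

T_f ≈ 31.1 °C

Energy conservation, ΣQ = 0:
latent heat released on condensation: 0.04452×2256000 = 100437
  condensed water 100 °C→T: 186.09(T − 100)
  water warms: 1.489×4180×(T − 12.86) = 6224(T − 12.86)
6410.1 T = 100437 + 18609 + 80041 = 199087
T ≈ 31.06 °C (< 100 °C, so full condensation is consistent).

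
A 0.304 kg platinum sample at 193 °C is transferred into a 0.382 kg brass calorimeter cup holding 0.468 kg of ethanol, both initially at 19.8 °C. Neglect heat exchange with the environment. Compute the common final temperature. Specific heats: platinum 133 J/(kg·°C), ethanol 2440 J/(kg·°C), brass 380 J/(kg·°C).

Let T be the final temperature. ΣQ_i = 0:
0.304*133*(T − 193) + 0.468*2440*(T − 19.8) + 0.382*380*(T − 19.8) = 0
(40.43 + 1141.9 + 145.16) T = 40.43*193 + 1141.9*19.8 + 145.16*19.8
T = 33288/1327.5 ≈ 25.08 °C

T_f ≈ 25.1 °C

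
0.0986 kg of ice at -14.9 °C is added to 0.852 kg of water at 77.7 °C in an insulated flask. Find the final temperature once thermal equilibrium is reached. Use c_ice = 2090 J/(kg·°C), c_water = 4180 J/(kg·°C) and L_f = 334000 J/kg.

T_f ≈ 60.6 °C

Setting the total heat transfer to zero:
ice -14.9→0 °C: 0.0986×2090×14.9 = 3070.5; fusion: m_ice L_f = 0.0986×334000 = 32932; meltwater 0→T: 0.0986×4180×T = 412.15 T; water cools: 0.852×4180×(T − 77.7) = 3561.4(T − 77.7)
3973.5 T = 276718 − 36003 = 240715
T ≈ 60.58 °C. Since T > 0 °C, the all-ice-melts assumption holds.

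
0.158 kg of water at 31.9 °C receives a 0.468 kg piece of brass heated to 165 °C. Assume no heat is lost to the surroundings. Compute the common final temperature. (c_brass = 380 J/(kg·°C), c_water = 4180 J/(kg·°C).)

T_f ≈ 60.1 °C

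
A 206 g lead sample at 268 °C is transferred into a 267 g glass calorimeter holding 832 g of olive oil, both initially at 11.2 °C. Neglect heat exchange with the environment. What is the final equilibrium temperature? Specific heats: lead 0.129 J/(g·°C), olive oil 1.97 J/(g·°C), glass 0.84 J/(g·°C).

T_f ≈ 14.8 °C

Conservation of energy gives ΣQ = 0:
206×0.129×(T − 268) + 832×1.97×(T − 11.2) + 267×0.84×(T − 11.2) = 0
26.57(T − 268) + 1639(T − 11.2) + 224.28(T − 11.2) = 0
(26.57 + 1639 + 224.28) T = 26.57×268 + 1639×11.2 + 224.28×11.2
T ≈ 14.81 °C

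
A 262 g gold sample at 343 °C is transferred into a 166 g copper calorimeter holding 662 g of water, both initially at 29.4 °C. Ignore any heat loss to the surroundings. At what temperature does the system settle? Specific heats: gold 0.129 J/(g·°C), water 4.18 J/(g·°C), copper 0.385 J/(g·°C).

T_f ≈ 33.1 °C

Taking heat into each body as positive, Σ m c ΔT = 0:
262×0.129×(T − 343) + 662×4.18×(T − 29.4) + 166×0.385×(T − 29.4) = 0
2864.9 T = 94826
T = 94826 / 2864.9 = 33.1 °C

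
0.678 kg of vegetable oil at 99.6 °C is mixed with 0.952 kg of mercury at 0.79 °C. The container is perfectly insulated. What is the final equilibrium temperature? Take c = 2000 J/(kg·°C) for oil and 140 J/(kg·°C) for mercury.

T_f ≈ 90.8 °C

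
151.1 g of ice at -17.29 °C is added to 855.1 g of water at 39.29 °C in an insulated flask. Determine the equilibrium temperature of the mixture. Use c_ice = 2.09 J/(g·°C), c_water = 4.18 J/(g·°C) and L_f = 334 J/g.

T_f ≈ 20.1 °C

Net heat exchanged in the isolated system is zero:
ice -17.29→0 °C: 151.1×2.09×17.29 = 5460.2
  fusion: m_ice L_f = 151.1×334 = 50467
  warm the meltwater: 631.6 T
  water cools: 855.1×4.18×(T − 39.29) = 3574.3(T − 39.29)
4205.9 T = 140435 − 55928 = 84507
T ≈ 20.09 °C — above 0 °C, consistent with complete melting.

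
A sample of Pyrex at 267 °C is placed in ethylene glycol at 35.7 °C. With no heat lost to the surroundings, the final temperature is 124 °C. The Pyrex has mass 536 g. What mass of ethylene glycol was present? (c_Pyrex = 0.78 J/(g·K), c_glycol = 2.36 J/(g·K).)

m ≈ 287 g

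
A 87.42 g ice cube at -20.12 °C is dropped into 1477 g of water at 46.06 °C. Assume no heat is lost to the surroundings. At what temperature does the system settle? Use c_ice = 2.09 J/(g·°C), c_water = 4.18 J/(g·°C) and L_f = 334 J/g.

T_f ≈ 38.5 °C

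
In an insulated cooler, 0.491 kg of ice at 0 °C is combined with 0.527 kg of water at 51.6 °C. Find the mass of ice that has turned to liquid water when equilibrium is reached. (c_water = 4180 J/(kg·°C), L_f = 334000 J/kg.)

m_melted ≈ 0.34 kg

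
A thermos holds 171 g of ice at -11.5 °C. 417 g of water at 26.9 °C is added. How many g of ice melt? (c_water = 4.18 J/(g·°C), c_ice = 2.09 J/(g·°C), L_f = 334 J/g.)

Water can give up m c ΔT = 417×4.18×26.9 = 46888 J before reaching 0 °C.
Of that, 171×2.09×11.5 = 4110 J goes to bring the ice to 0 °C, leaving 42778 J.
Fully melting the ice requires m_ice L_f = 171×334 = 57114 J.
42778 J < 57114 J, so only part of the ice melts and the system sits at 0 °C.
Mass melted = 42778/334 ≈ 128.1 g.

m_melted ≈ 128 g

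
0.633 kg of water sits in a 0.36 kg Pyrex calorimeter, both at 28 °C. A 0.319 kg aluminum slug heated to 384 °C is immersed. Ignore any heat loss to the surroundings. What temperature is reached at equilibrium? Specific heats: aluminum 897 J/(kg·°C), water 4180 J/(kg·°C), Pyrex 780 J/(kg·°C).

T_f ≈ 59.7 °C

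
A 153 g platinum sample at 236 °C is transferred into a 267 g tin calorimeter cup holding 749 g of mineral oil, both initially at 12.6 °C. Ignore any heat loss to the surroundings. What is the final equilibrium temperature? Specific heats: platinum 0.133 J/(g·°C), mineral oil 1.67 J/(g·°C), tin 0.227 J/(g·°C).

T_f ≈ 16.0 °C

Setting the total heat transfer to zero:
153·0.133·(T − 236) + 749·1.67·(T − 12.6) + 267·0.227·(T − 12.6) = 0
20.35(T − 236) + 1250.8(T − 12.6) + 60.61(T − 12.6) = 0
(20.35 + 1250.8 + 60.61) T = 20.35·236 + 1250.8·12.6 + 60.61·12.6
T = 21326 / 1331.8 = 16 °C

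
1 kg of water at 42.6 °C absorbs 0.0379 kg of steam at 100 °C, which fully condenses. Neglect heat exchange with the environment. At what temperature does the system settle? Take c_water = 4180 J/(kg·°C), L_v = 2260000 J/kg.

T_f ≈ 64.4 °C

Net heat exchanged in the isolated system is zero:
steam→water at 100 °C releases m L_v = 0.0379×2260000 = 85654
  condensed water 100 °C→T: 158.42(T − 100)
  water warms: 1×4180×(T − 42.6) = 4180(T − 42.6)
4338.4 T = 85654 + 15842 + 178068 = 279564
T ≈ 64.44 °C (< 100 °C, so full condensation is consistent).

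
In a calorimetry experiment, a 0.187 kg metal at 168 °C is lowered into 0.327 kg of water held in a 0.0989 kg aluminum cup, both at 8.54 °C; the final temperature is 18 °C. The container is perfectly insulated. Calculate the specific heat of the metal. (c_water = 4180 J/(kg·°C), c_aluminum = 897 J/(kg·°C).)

c ≈ 491 J/(kg·°C)

Setting the total heat transfer to zero:
0.187·c·(18 − 168) + 0.327·4180·(18 − 8.54) + 0.0989·897·(18 − 8.54) = 0
-28.05 c = -13770
c = -13770/-28.05 ≈ 490.9 J/(kg·°C)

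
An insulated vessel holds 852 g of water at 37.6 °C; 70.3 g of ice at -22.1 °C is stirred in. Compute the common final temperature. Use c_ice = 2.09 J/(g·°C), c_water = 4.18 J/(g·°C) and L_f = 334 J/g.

T_f ≈ 27.8 °C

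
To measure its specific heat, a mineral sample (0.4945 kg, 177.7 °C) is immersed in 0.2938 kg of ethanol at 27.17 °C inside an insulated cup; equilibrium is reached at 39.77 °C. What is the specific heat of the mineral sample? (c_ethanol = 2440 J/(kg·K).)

c ≈ 132 J/(kg·K)

Heat gained plus heat lost sum to zero:
0.4945·c·(39.77 − 177.7) + 0.2938·2440·(39.77 − 27.17) = 0
-68.21 c = -9032.6
c = -9032.6/-68.21 ≈ 132.4 J/(kg·K)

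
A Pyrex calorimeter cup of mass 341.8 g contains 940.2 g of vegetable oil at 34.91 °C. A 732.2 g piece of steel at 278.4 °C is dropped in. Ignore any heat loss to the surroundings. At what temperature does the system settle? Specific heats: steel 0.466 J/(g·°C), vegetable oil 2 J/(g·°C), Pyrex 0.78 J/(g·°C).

T_f ≈ 68.3 °C

T_f = Σ m_i c_i T_i / Σ m_i c_i:
T_f = (341.21·278.4 + 1880.4·34.91 + 266.6·34.91) / (341.21 + 1880.4 + 266.6)
    = 169943 / 2488.2 ≈ 68.30 °C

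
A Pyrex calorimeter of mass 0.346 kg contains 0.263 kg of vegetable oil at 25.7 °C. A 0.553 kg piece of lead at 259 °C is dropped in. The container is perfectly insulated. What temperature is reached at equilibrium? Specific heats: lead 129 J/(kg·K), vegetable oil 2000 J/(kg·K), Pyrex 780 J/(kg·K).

Taking heat into each body as positive, Σ m c ΔT = 0:
0.553*129*(T − 259) + 0.263*2000*(T − 25.7) + 0.346*780*(T − 25.7) = 0
71.34(T − 259) + 526(T − 25.7) + 269.88(T − 25.7) = 0
(71.34 + 526 + 269.88) T = 71.34*259 + 526*25.7 + 269.88*25.7
T = 38930 / 867.22 = 44.9 °C

T_f ≈ 44.9 °C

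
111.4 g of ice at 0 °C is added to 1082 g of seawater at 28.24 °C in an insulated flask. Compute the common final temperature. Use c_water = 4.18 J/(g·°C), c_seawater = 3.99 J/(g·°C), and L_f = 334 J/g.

T_f ≈ 17.7 °C

Let T be the final temperature. ΣQ_i = 0:
latent heat to melt: 111.4·334 = 37208; meltwater 0→T: 111.4·4.18·T = 465.65 T; seawater cools: 1082·3.99·(T − 28.24) = 4317.2(T − 28.24)
4782.8 T = 121917 − 37208 = 84710
T ≈ 17.71 °C — above 0 °C, consistent with complete melting.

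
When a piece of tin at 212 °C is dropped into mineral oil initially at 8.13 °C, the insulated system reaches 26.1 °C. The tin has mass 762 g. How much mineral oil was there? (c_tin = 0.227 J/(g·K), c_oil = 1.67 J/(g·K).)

m ≈ 1070 g

Heat gained plus heat lost sum to zero:
762×0.227×(26.1 − 212) + m×1.67×(26.1 − 8.13) = 0
30.01 m = 32156
m = 32156/30.01 ≈ 1072 g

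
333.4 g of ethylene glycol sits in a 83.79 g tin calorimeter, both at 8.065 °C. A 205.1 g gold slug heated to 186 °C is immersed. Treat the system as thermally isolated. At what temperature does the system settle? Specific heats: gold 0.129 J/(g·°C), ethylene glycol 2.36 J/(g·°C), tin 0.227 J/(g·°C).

T_f = Σ m_i c_i T_i / Σ m_i c_i:
T_f = (26.46×186 + 786.82×8.065 + 19.02×8.065) / (26.46 + 786.82 + 19.02)
    = 11420 / 832.3 ≈ 13.72 °C

T_f ≈ 13.7 °C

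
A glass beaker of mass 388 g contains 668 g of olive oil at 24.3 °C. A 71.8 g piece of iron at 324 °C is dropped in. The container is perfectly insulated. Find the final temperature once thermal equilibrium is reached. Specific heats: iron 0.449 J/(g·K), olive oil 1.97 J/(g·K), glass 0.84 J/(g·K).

Setting the total heat transfer to zero:
71.8×0.449×(T − 324) + 668×1.97×(T − 24.3) + 388×0.84×(T − 24.3) = 0
1674.1 T = 50343
T ≈ 30.07 °C

T_f ≈ 30.1 °C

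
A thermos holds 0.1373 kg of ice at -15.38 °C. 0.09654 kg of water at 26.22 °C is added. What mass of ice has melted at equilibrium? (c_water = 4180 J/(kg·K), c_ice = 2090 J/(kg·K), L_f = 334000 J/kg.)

Water can give up m c ΔT = 0.09654×4180×26.22 = 10581 J before reaching 0 °C.
Of that, 0.1373×2090×15.38 = 4413.4 J goes to bring the ice to 0 °C, leaving 6167.3 J.
Fully melting the ice requires m_ice L_f = 0.1373×334000 = 45858 J.
Since 6167.3 < 45858 J, not all the ice melts; equilibrium is at 0 °C.
m_melted×334000 = 6167.3  ⇒  m_melted ≈ 0.01847 kg.

m_melted ≈ 0.0185 kg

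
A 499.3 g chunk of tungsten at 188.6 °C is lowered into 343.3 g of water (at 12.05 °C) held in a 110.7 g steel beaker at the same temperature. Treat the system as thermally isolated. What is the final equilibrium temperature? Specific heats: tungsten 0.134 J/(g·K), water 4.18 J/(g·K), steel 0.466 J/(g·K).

T_f ≈ 19.7 °C

Taking heat into each body as positive, Σ m c ΔT = 0:
499.3·0.134·(T − 188.6) + 343.3·4.18·(T − 12.05) + 110.7·0.466·(T − 12.05) = 0
66.91(T − 188.6) + 1435(T − 12.05) + 51.59(T − 12.05) = 0
(66.91 + 1435 + 51.59) T = 66.91·188.6 + 1435·12.05 + 51.59·12.05
T = 30532/1553.5 ≈ 19.65 °C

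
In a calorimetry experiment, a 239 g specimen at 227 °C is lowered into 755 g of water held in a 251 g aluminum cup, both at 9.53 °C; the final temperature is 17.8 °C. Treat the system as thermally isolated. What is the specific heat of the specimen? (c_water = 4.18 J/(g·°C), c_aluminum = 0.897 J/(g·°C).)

Heat gained plus heat lost sum to zero:
239·c·(17.8 − 227) + 755·4.18·(17.8 − 9.53) + 251·0.897·(17.8 − 9.53) = 0
-49999 c = -27961
c = -27961/-49999 ≈ 0.5592 J/(g·°C)

c ≈ 0.559 J/(g·°C)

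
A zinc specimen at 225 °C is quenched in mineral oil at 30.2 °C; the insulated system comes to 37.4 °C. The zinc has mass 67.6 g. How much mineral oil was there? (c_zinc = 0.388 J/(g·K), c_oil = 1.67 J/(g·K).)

Conservation of energy gives ΣQ = 0:
67.6·0.388·(37.4 − 225) + m·1.67·(37.4 − 30.2) = 0
12.02 m = 4920.5
m = 4920.5/12.02 ≈ 409.2 g

m ≈ 409 g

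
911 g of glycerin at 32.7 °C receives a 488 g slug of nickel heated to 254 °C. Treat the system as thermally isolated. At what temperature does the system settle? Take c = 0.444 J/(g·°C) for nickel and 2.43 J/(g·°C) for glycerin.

T_f ≈ 52.4 °C

Net heat exchanged in the isolated system is zero:
488×0.444×(T − 254) + 911×2.43×(T − 32.7) = 0
216.67(T − 254) + 2213.7(T − 32.7) = 0
(216.67 + 2213.7) T = 216.67×254 + 2213.7×32.7
T = 127424/2430.4 ≈ 52.43 °C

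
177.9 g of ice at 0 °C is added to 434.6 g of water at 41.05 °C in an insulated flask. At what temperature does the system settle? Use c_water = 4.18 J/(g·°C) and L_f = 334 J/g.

Let T be the final temperature. ΣQ_i = 0:
melt ice: 177.9·334 = 59419; warm the meltwater: 743.62 T; water: 1816.6(T − 41.05)
2560.2 T = 74573 − 59419 = 15154
T ≈ 5.92 °C — above 0 °C, consistent with complete melting.

T_f ≈ 5.9 °C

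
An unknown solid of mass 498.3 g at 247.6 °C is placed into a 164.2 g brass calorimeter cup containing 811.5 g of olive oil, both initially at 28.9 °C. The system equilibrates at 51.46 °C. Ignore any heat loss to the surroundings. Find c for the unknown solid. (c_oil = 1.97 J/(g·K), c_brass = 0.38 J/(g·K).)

Energy conservation, ΣQ = 0:
498.3×c×(51.46 − 247.6) + 811.5×1.97×(51.46 − 28.9) + 164.2×0.38×(51.46 − 28.9) = 0
-97737 c = -37473
c = -37473/-97737 ≈ 0.3834 J/(g·K)

c ≈ 0.383 J/(g·K)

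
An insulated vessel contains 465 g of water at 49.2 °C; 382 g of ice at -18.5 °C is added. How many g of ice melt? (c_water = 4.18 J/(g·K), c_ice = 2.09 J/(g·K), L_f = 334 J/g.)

m_melted ≈ 242 g

Heat available from the water dropping to 0 °C: 465×4.18×49.2 = 95630 J.
Warming the ice to 0 °C takes 382×2.09×18.5 = 14770 J, leaving 80860 J for melting.
Melting all 382 g of ice would need 382×334 = 127588 J.
That's not enough to melt it all — equilibrium is at 0 °C with ice remaining.
m_melted×334 = 80860  ⇒  m_melted ≈ 242.1 g.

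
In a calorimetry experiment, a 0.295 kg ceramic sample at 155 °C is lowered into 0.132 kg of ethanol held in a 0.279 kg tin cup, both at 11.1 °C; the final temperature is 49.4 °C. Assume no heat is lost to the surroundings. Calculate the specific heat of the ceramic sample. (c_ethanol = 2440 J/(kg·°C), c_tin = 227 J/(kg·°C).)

c ≈ 474 J/(kg·°C)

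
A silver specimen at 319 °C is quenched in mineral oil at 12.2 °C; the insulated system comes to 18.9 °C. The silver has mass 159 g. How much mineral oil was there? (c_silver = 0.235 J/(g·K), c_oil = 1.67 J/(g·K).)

Conservation of energy gives ΣQ = 0:
159×0.235×(18.9 − 319) + m×1.67×(18.9 − 12.2) = 0
11.19 m = 11213
m = 11213/11.19 ≈ 1002 g

m ≈ 1000 g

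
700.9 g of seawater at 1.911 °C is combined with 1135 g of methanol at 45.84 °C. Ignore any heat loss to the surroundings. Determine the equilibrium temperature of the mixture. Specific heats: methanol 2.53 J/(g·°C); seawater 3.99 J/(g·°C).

T_f ≈ 24.2 °C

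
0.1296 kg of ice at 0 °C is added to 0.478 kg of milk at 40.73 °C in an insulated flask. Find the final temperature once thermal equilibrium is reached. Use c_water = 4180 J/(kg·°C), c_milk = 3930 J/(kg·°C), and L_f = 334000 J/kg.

T_f ≈ 13.7 °C

Setting the total heat transfer to zero:
latent heat to melt: 0.1296·334000 = 43286; meltwater 0→T: 0.1296·4180·T = 541.73 T; milk: 1878.5(T − 40.73)
2420.3 T = 76513 − 43286 = 33227
T ≈ 13.73 °C. Since T > 0 °C, the all-ice-melts assumption holds.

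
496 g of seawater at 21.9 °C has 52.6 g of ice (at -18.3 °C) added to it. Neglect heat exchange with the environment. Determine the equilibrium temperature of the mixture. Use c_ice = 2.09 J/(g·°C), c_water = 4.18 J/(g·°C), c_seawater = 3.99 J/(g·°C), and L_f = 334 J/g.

T_f ≈ 10.8 °C

Setting the total heat transfer to zero:
ice -18.3→0 °C: 52.6×2.09×18.3 = 2011.8
  latent heat to melt: 52.6×334 = 17568
  warm the meltwater: 219.87 T
  seawater cools: 496×3.99×(T − 21.9) = 1979(T − 21.9)
2198.9 T = 43341 − 19580 = 23761
T ≈ 10.81 °C (positive, so assuming full melt was valid).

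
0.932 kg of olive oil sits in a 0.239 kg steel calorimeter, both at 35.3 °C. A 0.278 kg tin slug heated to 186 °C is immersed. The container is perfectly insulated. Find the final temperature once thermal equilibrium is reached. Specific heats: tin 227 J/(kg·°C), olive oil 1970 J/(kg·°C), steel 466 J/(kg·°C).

T_f ≈ 40.0 °C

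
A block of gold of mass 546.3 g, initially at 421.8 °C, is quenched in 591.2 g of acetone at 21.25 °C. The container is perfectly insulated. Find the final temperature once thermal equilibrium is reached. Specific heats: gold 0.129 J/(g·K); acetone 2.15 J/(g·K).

T_f ≈ 42.3 °C

T_f = Σ m_i c_i T_i / Σ m_i c_i:
T_f = (70.47*421.8 + 1271.1*21.25) / (70.47 + 1271.1)
    = 56736 / 1341.6 ≈ 42.29 °C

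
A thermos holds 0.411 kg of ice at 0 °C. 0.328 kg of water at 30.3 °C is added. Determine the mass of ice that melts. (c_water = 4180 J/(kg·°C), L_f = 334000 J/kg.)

Water can give up m c ΔT = 0.328×4180×30.3 = 41543 J before reaching 0 °C.
Fully melting the ice requires m_ice L_f = 0.411×334000 = 137274 J.
That's not enough to melt it all — equilibrium is at 0 °C with ice remaining.
m_melt = 41543 / L_f = 0.1244 kg.

m_melted ≈ 0.124 kg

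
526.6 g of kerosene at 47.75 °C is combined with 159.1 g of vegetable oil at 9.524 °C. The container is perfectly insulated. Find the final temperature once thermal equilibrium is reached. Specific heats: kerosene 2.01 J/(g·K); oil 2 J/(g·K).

T_f ≈ 38.9 °C

T_f = Σ m_i c_i T_i / Σ m_i c_i:
T_f = (1058.5·47.75 + 318.2·9.524) / (1058.5 + 318.2)
    = 53572 / 1376.7 ≈ 38.91 °C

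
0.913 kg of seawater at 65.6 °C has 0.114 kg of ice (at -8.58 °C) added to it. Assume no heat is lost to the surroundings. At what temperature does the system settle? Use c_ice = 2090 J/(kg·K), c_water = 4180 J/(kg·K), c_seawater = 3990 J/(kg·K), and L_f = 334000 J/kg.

Energy balance with sensible and latent terms:
ice -8.58→0 °C: 0.114×2090×8.58 = 2044.3; melt ice: 0.114×334000 = 38076; warm the meltwater: 476.52 T; seawater: 3642.9(T − 65.6)
4119.4 T = 238972 − 40120 = 198852
T ≈ 48.27 °C (positive, so assuming full melt was valid).

T_f ≈ 48.3 °C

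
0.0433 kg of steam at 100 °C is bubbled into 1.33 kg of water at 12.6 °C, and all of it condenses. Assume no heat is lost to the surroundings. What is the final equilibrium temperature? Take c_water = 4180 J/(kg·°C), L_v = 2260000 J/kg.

T_f ≈ 32.4 °C

Conservation of energy gives ΣQ = 0:
latent heat released on condensation: 0.0433×2260000 = 97858; condensed water 100 °C→T: 180.99(T − 100); original water: 5559.4(T − 12.6)
5740.4 T = 97858 + 18099 + 70048 = 186006
T ≈ 32.40 °C — below 100 °C, confirming all the steam condensed.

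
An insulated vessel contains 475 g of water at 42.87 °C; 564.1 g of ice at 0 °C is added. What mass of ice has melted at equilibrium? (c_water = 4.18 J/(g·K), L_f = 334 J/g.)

Heat available from the water dropping to 0 °C: 475·4.18·42.87 = 85118 J.
To melt every bit of ice: 564.1·334 = 188409 J.
85118 J < 188409 J, so only part of the ice melts and the system sits at 0 °C.
m_melt = 85118 / L_f = 254.8 g.

m_melted ≈ 255 g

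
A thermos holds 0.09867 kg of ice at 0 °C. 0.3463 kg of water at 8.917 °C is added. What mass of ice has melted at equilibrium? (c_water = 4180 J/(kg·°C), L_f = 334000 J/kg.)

m_melted ≈ 0.0386 kg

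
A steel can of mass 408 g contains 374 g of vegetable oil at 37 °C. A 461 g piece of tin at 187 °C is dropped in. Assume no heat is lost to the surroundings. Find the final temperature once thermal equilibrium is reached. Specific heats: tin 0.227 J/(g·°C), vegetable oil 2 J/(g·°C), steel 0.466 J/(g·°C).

T_f ≈ 52.1 °C

Energy conservation, ΣQ = 0:
461×0.227×(T − 187) + 374×2×(T − 37) + 408×0.466×(T − 37) = 0
1042.8 T = 54280
T = 54280 / 1042.8 = 52.1 °C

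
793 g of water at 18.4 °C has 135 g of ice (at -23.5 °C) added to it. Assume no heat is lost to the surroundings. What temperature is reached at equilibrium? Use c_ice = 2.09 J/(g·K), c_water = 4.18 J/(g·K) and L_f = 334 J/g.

T_f ≈ 2.4 °C

Sum of m c ΔT and latent-heat terms is zero:
warm ice to 0 °C: 135×2.09×(0 − (-23.5)) = 6630.5; latent heat to melt: 135×334 = 45090; warm the meltwater: 564.3 T; water cools: 793×4.18×(T − 18.4) = 3314.7(T − 18.4)
3879 T = 60991 − 51721 = 9270.7
T ≈ 2.39 °C (positive, so assuming full melt was valid).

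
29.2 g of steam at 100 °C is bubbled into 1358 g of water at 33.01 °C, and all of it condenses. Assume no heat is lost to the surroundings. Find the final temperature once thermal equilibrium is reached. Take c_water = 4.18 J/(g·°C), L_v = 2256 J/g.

T_f ≈ 45.8 °C

Setting the total heat transfer to zero:
steam→water at 100 °C releases m L_v = 29.2×2256 = 65875; condensate cools 100→T: 29.2×4.18×(T − 100) = 122.06(T − 100); water warms: 1358×4.18×(T − 33.01) = 5676.4(T − 33.01)
5798.5 T = 65875 + 12206 + 187379 = 265460
T ≈ 45.78 °C (< 100 °C, so full condensation is consistent).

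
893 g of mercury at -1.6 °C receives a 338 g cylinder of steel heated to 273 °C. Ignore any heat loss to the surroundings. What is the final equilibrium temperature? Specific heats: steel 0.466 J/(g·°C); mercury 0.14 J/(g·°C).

T_f ≈ 151.5 °C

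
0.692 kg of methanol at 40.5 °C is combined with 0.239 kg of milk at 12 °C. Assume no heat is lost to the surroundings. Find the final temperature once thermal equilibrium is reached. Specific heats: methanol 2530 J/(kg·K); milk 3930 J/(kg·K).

T_f ≈ 30.5 °C

Heat gained plus heat lost sum to zero:
0.692×2530×(T − 40.5) + 0.239×3930×(T − 12) = 0
(1750.8 + 939.27) T = 1750.8×40.5 + 939.27×12
T ≈ 30.55 °C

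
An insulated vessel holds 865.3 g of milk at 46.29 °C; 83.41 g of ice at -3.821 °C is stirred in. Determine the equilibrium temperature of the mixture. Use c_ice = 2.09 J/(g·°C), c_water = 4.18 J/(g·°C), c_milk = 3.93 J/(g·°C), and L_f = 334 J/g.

T_f ≈ 34.4 °C

Sum of m c ΔT and latent-heat terms is zero:
ice -3.821→0 °C: 83.41×2.09×3.821 = 666.1
  fusion: m_ice L_f = 83.41×334 = 27859
  meltwater 0→T: 83.41×4.18×T = 348.65 T
  milk cools: 865.3×3.93×(T − 46.29) = 3400.6(T − 46.29)
3749.3 T = 157415 − 28525 = 128890
T ≈ 34.38 °C (positive, so assuming full melt was valid).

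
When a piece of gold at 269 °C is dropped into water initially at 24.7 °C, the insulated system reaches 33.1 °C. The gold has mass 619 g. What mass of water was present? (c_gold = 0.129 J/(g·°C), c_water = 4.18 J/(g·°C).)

m ≈ 536 g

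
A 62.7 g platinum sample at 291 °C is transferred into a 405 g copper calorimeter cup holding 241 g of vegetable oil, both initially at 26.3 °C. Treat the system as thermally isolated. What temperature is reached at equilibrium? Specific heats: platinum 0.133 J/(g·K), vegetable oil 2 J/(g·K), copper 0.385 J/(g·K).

Heat gained plus heat lost sum to zero:
62.7*0.133*(T − 291) + 241*2*(T − 26.3) + 405*0.385*(T − 26.3) = 0
8.339(T − 291) + 482(T − 26.3) + 155.93(T − 26.3) = 0
646.26 T = 19204
T ≈ 29.72 °C

T_f ≈ 29.7 °C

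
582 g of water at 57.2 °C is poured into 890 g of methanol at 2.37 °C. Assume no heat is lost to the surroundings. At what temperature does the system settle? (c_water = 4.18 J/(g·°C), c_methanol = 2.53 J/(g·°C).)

Conservation of energy gives ΣQ = 0:
582×4.18×(T − 57.2) + 890×2.53×(T − 2.37) = 0
2432.8(T − 57.2) + 2251.7(T − 2.37) = 0
4684.5 T = 144490
T = 144490 / 4684.5 = 30.8 °C

T_f ≈ 30.8 °C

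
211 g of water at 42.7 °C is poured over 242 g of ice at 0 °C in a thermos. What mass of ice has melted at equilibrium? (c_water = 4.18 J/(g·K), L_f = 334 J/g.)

m_melted ≈ 113 g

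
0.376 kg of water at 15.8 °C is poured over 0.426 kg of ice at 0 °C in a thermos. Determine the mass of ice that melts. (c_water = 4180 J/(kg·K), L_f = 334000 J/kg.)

m_melted ≈ 0.0743 kg

Water can give up m c ΔT = 0.376·4180·15.8 = 24833 J before reaching 0 °C.
Melting all 0.426 kg of ice would need 0.426·334000 = 142284 J.
Since 24833 < 142284 J, not all the ice melts; equilibrium is at 0 °C.
m_melt = 24833 / L_f = 0.07435 kg.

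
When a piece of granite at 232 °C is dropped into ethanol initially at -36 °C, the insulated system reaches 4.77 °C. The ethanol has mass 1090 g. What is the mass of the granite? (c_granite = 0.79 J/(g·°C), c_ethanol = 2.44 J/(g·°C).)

m ≈ 604 g

Net heat exchanged in the isolated system is zero:
m·0.79·(4.77 − 232) + 1090·2.44·(4.77 − (-36)) = 0
-179.51 m = -108432
m = -108432/-179.51 ≈ 604 g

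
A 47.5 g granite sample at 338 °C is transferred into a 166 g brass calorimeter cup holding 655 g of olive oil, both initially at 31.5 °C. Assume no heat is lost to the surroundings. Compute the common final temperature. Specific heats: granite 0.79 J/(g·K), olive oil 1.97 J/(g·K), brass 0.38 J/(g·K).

T_f ≈ 39.8 °C

Energy conservation, ΣQ = 0:
47.5·0.79·(T − 338) + 655·1.97·(T − 31.5) + 166·0.38·(T − 31.5) = 0
1391 T = 55316
T = 55316 / 1391 = 39.8 °C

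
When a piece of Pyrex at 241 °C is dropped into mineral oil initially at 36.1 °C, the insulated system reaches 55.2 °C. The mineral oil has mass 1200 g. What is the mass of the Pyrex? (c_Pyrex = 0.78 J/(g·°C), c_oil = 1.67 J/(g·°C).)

m ≈ 264 g

Conservation of energy gives ΣQ = 0:
m·0.78·(55.2 − 241) + 1200·1.67·(55.2 − 36.1) = 0
-144.92 m = -38276
m = -38276/-144.92 ≈ 264.1 g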